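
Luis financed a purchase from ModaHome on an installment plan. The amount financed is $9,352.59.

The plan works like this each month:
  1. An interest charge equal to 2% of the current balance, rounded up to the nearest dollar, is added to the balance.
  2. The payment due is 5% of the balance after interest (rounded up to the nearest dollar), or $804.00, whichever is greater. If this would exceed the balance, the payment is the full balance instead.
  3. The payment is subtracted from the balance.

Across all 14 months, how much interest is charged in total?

$1,411.00

# | Opening | Interest | Payment | End bal
1 | $9,352.59 | $188.00 | $804.00 | $8,736.59
2 | $8,736.59 | $175.00 | $804.00 | $8,107.59
3 | $8,107.59 | $163.00 | $804.00 | $7,466.59
4 | $7,466.59 | $150.00 | $804.00 | $6,812.59
5 | $6,812.59 | $137.00 | $804.00 | $6,145.59
6 | $6,145.59 | $123.00 | $804.00 | $5,464.59
7 | $5,464.59 | $110.00 | $804.00 | $4,770.59
8 | $4,770.59 | $96.00 | $804.00 | $4,062.59
9 | $4,062.59 | $82.00 | $804.00 | $3,340.59
10 | $3,340.59 | $67.00 | $804.00 | $2,603.59
11 | $2,603.59 | $53.00 | $804.00 | $1,852.59
12 | $1,852.59 | $38.00 | $804.00 | $1,086.59
13 | $1,086.59 | $22.00 | $804.00 | $304.59
14 | $304.59 | $7.00 | $311.59 | $0.00
Total interest: $188.00 + $175.00 + $163.00 + $150.00 + $137.00 + $123.00 + $110.00 + $96.00 + $82.00 + $67.00 + $53.00 + $38.00 + $22.00 + $7.00 = $1,411.00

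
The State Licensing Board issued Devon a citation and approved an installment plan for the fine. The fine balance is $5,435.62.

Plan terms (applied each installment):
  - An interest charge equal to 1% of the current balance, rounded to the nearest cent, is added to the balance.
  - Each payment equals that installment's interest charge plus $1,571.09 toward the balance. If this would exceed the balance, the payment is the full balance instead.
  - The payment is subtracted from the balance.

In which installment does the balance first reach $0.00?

Installment 1: opening $5,435.62; interest $54.36 → $5,489.98; payment $1,625.45; balance $3,864.53
Installment 2: opening $3,864.53; interest $38.65 → $3,903.18; payment $1,609.74; balance $2,293.44
Installment 3: opening $2,293.44; interest $22.93 → $2,316.37; payment $1,594.02; balance $722.35
Installment 4: opening $722.35; interest $7.22 → $729.57; payment $729.57; balance $0.00
Balance reaches $0.00 in installment 4.

4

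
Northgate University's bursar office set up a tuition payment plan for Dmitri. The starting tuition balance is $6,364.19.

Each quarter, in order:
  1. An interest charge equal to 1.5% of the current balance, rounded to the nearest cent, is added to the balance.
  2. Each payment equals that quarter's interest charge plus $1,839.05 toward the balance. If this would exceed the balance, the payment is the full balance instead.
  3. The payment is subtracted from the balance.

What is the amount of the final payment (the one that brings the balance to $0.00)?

$859.75

Quarter 1: $6,364.19 +$95.46 interest = $6,459.65; pay $1,934.51 → $4,525.14
Quarter 2: $4,525.14 +$67.88 interest = $4,593.02; pay $1,906.93 → $2,686.09
Quarter 3: $2,686.09 +$40.29 interest = $2,726.38; pay $1,879.34 → $847.04
Quarter 4: $847.04 +$12.71 interest = $859.75; pay $859.75 → $0.00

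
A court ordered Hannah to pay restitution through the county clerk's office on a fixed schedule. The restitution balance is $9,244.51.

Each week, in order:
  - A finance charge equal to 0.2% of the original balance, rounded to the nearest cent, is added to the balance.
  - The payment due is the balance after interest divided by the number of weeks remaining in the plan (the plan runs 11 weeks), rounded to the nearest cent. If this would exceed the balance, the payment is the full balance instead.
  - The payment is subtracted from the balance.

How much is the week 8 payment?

$862.35

# | Opening | Interest | Payment | End bal
1 | $9,244.51 | $18.49 | $842.09 | $8,420.91
2 | $8,420.91 | $18.49 | $843.94 | $7,595.46
3 | $7,595.46 | $18.49 | $845.99 | $6,767.96
4 | $6,767.96 | $18.49 | $848.31 | $5,938.14
5 | $5,938.14 | $18.49 | $850.95 | $5,105.68
6 | $5,105.68 | $18.49 | $854.03 | $4,270.14
7 | $4,270.14 | $18.49 | $857.73 | $3,430.90
8 | $3,430.90 | $18.49 | $862.35 | $2,587.04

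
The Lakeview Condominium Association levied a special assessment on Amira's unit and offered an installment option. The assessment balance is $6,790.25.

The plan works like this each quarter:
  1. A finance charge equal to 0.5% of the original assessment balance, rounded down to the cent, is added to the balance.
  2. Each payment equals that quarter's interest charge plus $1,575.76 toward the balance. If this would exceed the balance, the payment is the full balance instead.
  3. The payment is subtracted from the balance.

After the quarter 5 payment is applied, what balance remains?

# | Opening | Interest | Payment | End bal
1 | $6,790.25 | $33.95 | $1,609.71 | $5,214.49
2 | $5,214.49 | $33.95 | $1,609.71 | $3,638.73
3 | $3,638.73 | $33.95 | $1,609.71 | $2,062.97
4 | $2,062.97 | $33.95 | $1,609.71 | $487.21
5 | $487.21 | $33.95 | $521.16 | $0.00

$0.00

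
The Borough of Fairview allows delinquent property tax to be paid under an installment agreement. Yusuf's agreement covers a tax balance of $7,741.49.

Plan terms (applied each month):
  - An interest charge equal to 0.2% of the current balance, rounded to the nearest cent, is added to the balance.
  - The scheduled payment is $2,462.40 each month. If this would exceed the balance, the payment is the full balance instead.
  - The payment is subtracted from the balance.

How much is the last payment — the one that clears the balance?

Month 1: opening $7,741.49; interest $15.48 → $7,756.97; payment $2,462.40; balance $5,294.57
Month 2: opening $5,294.57; interest $10.59 → $5,305.16; payment $2,462.40; balance $2,842.76
Month 3: opening $2,842.76; interest $5.69 → $2,848.45; payment $2,462.40; balance $386.05
Month 4: opening $386.05; interest $0.77 → $386.82; payment $386.82; balance $0.00

$386.82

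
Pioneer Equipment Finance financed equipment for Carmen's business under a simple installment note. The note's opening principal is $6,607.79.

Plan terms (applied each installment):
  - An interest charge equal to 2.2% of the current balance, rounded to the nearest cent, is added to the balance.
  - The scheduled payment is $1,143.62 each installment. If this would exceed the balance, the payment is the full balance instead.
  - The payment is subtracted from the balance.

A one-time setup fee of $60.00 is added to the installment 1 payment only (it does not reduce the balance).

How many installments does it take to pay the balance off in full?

7

Installment 1: opening $6,607.79; interest $145.37 → $6,753.16; payment $1,143.62 (+ $60.00 fee); balance $5,609.54
Installment 2: opening $5,609.54; interest $123.41 → $5,732.95; payment $1,143.62; balance $4,589.33
Installment 3: opening $4,589.33; interest $100.97 → $4,690.30; payment $1,143.62; balance $3,546.68
Installment 4: opening $3,546.68; interest $78.03 → $3,624.71; payment $1,143.62; balance $2,481.09
Installment 5: opening $2,481.09; interest $54.58 → $2,535.67; payment $1,143.62; balance $1,392.05
Installment 6: opening $1,392.05; interest $30.63 → $1,422.68; payment $1,143.62; balance $279.06
Installment 7: opening $279.06; interest $6.14 → $285.20; payment $285.20; balance $0.00
Balance reaches $0.00 in installment 7.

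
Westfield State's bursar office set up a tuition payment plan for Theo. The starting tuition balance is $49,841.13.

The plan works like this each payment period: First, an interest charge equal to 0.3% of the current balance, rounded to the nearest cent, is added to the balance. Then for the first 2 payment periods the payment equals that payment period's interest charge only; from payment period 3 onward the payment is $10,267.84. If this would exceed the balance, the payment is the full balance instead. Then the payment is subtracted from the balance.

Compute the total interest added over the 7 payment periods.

$742.20

Payment period 1: $49,841.13 +$149.52 interest = $49,990.65; pay $149.52 → $49,841.13
Payment period 2: $49,841.13 +$149.52 interest = $49,990.65; pay $149.52 → $49,841.13
Payment period 3: $49,841.13 +$149.52 interest = $49,990.65; pay $10,267.84 → $39,722.81
Payment period 4: $39,722.81 +$119.17 interest = $39,841.98; pay $10,267.84 → $29,574.14
Payment period 5: $29,574.14 +$88.72 interest = $29,662.86; pay $10,267.84 → $19,395.02
Payment period 6: $19,395.02 +$58.19 interest = $19,453.21; pay $10,267.84 → $9,185.37
Payment period 7: $9,185.37 +$27.56 interest = $9,212.93; pay $9,212.93 → $0.00
Total interest: $149.52 + $149.52 + $149.52 + $119.17 + $88.72 + $58.19 + $27.56 = $742.20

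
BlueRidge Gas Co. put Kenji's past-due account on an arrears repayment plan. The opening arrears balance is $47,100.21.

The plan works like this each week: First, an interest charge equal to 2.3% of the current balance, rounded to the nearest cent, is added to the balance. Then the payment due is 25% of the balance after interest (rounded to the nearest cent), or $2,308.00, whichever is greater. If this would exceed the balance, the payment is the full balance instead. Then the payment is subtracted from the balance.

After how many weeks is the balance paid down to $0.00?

Week 1: $47,100.21 +$1,083.30 interest = $48,183.51; pay $12,045.88 → $36,137.63
Week 2: $36,137.63 +$831.17 interest = $36,968.80; pay $9,242.20 → $27,726.60
Week 3: $27,726.60 +$637.71 interest = $28,364.31; pay $7,091.08 → $21,273.23
Week 4: $21,273.23 +$489.28 interest = $21,762.51; pay $5,440.63 → $16,321.88
Week 5: $16,321.88 +$375.40 interest = $16,697.28; pay $4,174.32 → $12,522.96
Week 6: $12,522.96 +$288.03 interest = $12,810.99; pay $3,202.75 → $9,608.24
Week 7: $9,608.24 +$220.99 interest = $9,829.23; pay $2,457.31 → $7,371.92
Week 8: $7,371.92 +$169.55 interest = $7,541.47; pay $2,308.00 → $5,233.47
Week 9: $5,233.47 +$120.37 interest = $5,353.84; pay $2,308.00 → $3,045.84
Week 10: $3,045.84 +$70.05 interest = $3,115.89; pay $2,308.00 → $807.89
Week 11: $807.89 +$18.58 interest = $826.47; pay $826.47 → $0.00
Balance reaches $0.00 in week 11.

11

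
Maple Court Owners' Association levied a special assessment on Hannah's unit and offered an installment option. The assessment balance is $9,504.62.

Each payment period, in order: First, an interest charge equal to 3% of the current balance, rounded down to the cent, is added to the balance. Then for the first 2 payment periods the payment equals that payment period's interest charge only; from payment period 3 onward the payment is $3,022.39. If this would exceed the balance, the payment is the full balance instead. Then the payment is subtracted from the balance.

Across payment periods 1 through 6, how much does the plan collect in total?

$10,712.78

Payment period 1: $9,504.62 +$285.13 interest = $9,789.75; pay $285.13 → $9,504.62
Payment period 2: $9,504.62 +$285.13 interest = $9,789.75; pay $285.13 → $9,504.62
Payment period 3: $9,504.62 +$285.13 interest = $9,789.75; pay $3,022.39 → $6,767.36
Payment period 4: $6,767.36 +$203.02 interest = $6,970.38; pay $3,022.39 → $3,947.99
Payment period 5: $3,947.99 +$118.43 interest = $4,066.42; pay $3,022.39 → $1,044.03
Payment period 6: $1,044.03 +$31.32 interest = $1,075.35; pay $1,075.35 → $0.00
Total paid: $10,712.78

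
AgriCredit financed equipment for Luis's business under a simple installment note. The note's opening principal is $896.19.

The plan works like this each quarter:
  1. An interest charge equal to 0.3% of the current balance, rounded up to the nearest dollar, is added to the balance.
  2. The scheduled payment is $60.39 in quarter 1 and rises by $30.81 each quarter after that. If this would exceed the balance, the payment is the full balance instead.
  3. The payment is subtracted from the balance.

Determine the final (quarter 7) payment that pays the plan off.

Quarter 1: opening $896.19; interest $3.00 → $899.19; payment $60.39; balance $838.80
Quarter 2: opening $838.80; interest $3.00 → $841.80; payment $91.20; balance $750.60
Quarter 3: opening $750.60; interest $3.00 → $753.60; payment $122.01; balance $631.59
Quarter 4: opening $631.59; interest $2.00 → $633.59; payment $152.82; balance $480.77
Quarter 5: opening $480.77; interest $2.00 → $482.77; payment $183.63; balance $299.14
Quarter 6: opening $299.14; interest $1.00 → $300.14; payment $214.44; balance $85.70
Quarter 7: opening $85.70; interest $1.00 → $86.70; payment $86.70; balance $0.00

$86.70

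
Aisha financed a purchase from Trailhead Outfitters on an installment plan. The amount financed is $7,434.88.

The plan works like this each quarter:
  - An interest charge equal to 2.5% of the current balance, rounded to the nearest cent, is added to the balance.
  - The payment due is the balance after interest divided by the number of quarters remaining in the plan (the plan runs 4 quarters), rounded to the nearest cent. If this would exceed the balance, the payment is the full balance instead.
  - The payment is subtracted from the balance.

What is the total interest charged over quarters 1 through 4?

$476.44

Quarter 1: $7,434.88 +$185.87 interest = $7,620.75; pay $1,905.19 → $5,715.56
Quarter 2: $5,715.56 +$142.89 interest = $5,858.45; pay $1,952.82 → $3,905.63
Quarter 3: $3,905.63 +$97.64 interest = $4,003.27; pay $2,001.64 → $2,001.63
Quarter 4: $2,001.63 +$50.04 interest = $2,051.67; pay $2,051.67 → $0.00
Total interest: $185.87 + $142.89 + $97.64 + $50.04 = $476.44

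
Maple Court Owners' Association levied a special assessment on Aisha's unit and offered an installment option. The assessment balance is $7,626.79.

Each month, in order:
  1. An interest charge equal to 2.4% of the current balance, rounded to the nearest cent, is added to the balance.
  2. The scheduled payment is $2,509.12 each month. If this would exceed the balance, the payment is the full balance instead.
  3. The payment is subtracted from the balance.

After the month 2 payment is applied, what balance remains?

$2,918.81

Month 1: opening $7,626.79; interest $183.04 → $7,809.83; payment $2,509.12; balance $5,300.71
Month 2: opening $5,300.71; interest $127.22 → $5,427.93; payment $2,509.12; balance $2,918.81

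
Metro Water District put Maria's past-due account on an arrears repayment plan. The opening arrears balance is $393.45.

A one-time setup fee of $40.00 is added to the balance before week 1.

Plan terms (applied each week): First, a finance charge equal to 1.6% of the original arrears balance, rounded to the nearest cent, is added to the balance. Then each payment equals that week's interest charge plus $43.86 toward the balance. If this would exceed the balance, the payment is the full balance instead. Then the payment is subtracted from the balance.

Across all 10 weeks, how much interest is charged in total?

Week 1: $433.45 +$6.30 interest = $439.75; pay $50.16 → $389.59
Week 2: $389.59 +$6.30 interest = $395.89; pay $50.16 → $345.73
Week 3: $345.73 +$6.30 interest = $352.03; pay $50.16 → $301.87
Week 4: $301.87 +$6.30 interest = $308.17; pay $50.16 → $258.01
Week 5: $258.01 +$6.30 interest = $264.31; pay $50.16 → $214.15
Week 6: $214.15 +$6.30 interest = $220.45; pay $50.16 → $170.29
Week 7: $170.29 +$6.30 interest = $176.59; pay $50.16 → $126.43
Week 8: $126.43 +$6.30 interest = $132.73; pay $50.16 → $82.57
Week 9: $82.57 +$6.30 interest = $88.87; pay $50.16 → $38.71
Week 10: $38.71 +$6.30 interest = $45.01; pay $45.01 → $0.00
Total interest: $6.30 + $6.30 + $6.30 + $6.30 + $6.30 + $6.30 + $6.30 + $6.30 + $6.30 + $6.30 = $63.00

$63.00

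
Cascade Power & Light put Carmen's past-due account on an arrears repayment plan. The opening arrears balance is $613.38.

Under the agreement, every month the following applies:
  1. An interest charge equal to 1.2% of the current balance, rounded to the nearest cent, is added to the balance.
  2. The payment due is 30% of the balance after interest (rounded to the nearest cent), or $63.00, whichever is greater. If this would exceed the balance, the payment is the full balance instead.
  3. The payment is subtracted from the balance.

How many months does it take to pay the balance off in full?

7

Month 1: $613.38 +$7.36 interest = $620.74; pay $186.22 → $434.52
Month 2: $434.52 +$5.21 interest = $439.73; pay $131.92 → $307.81
Month 3: $307.81 +$3.69 interest = $311.50; pay $93.45 → $218.05
Month 4: $218.05 +$2.62 interest = $220.67; pay $66.20 → $154.47
Month 5: $154.47 +$1.85 interest = $156.32; pay $63.00 → $93.32
Month 6: $93.32 +$1.12 interest = $94.44; pay $63.00 → $31.44
Month 7: $31.44 +$0.38 interest = $31.82; pay $31.82 → $0.00
Balance reaches $0.00 in month 7.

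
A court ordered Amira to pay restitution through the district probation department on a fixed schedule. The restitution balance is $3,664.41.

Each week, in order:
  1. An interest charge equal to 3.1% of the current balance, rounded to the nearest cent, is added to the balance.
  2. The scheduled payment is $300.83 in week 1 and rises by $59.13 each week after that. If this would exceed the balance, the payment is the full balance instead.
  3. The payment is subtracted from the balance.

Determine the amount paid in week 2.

$359.96

Week 1: $3,664.41 +$113.60 interest = $3,778.01; pay $300.83 → $3,477.18
Week 2: $3,477.18 +$107.79 interest = $3,584.97; pay $359.96 → $3,225.01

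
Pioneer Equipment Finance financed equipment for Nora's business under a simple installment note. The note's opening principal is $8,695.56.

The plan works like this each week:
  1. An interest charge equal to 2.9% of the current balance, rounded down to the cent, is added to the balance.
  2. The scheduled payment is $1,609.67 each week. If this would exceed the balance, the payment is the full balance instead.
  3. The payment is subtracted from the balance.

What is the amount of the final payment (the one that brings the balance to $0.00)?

# | Opening | Interest | Payment | End bal
1 | $8,695.56 | $252.17 | $1,609.67 | $7,338.06
2 | $7,338.06 | $212.80 | $1,609.67 | $5,941.19
3 | $5,941.19 | $172.29 | $1,609.67 | $4,503.81
4 | $4,503.81 | $130.61 | $1,609.67 | $3,024.75
5 | $3,024.75 | $87.71 | $1,609.67 | $1,502.79
6 | $1,502.79 | $43.58 | $1,546.37 | $0.00

$1,546.37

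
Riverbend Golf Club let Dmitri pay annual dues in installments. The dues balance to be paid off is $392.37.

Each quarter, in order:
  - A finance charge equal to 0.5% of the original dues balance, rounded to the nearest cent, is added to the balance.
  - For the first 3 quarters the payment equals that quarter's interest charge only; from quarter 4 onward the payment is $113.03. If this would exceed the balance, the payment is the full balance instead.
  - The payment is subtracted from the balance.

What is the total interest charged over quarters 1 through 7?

Quarter 1: opening $392.37; interest $1.96 → $394.33; payment $1.96; balance $392.37
Quarter 2: opening $392.37; interest $1.96 → $394.33; payment $1.96; balance $392.37
Quarter 3: opening $392.37; interest $1.96 → $394.33; payment $1.96; balance $392.37
Quarter 4: opening $392.37; interest $1.96 → $394.33; payment $113.03; balance $281.30
Quarter 5: opening $281.30; interest $1.96 → $283.26; payment $113.03; balance $170.23
Quarter 6: opening $170.23; interest $1.96 → $172.19; payment $113.03; balance $59.16
Quarter 7: opening $59.16; interest $1.96 → $61.12; payment $61.12; balance $0.00
Total interest: $1.96 + $1.96 + $1.96 + $1.96 + $1.96 + $1.96 + $1.96 = $13.72

$13.72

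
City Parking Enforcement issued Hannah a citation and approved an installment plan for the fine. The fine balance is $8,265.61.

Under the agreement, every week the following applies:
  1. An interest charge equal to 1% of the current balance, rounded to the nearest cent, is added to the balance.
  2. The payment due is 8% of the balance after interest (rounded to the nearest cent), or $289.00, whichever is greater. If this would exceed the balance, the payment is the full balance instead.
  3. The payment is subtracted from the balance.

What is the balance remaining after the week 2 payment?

Week 1: opening $8,265.61; interest $82.66 → $8,348.27; payment $667.86; balance $7,680.41
Week 2: opening $7,680.41; interest $76.80 → $7,757.21; payment $620.58; balance $7,136.63

$7,136.63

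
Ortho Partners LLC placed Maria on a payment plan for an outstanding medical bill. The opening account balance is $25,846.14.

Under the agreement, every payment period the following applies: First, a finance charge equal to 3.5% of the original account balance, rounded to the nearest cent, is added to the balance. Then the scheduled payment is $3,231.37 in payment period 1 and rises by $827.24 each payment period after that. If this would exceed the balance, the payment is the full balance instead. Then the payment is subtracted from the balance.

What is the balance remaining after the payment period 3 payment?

$16,384.14

Payment period 1: $25,846.14 +$904.61 interest = $26,750.75; pay $3,231.37 → $23,519.38
Payment period 2: $23,519.38 +$904.61 interest = $24,423.99; pay $4,058.61 → $20,365.38
Payment period 3: $20,365.38 +$904.61 interest = $21,269.99; pay $4,885.85 → $16,384.14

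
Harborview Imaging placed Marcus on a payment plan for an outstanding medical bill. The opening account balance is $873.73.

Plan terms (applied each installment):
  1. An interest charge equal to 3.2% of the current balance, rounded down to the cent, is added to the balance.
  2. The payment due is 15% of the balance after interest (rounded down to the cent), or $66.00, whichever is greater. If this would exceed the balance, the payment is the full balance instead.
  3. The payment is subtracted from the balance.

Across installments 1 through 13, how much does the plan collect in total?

$1,049.01

Installment 1: $873.73 +$27.95 interest = $901.68; pay $135.25 → $766.43
Installment 2: $766.43 +$24.52 interest = $790.95; pay $118.64 → $672.31
Installment 3: $672.31 +$21.51 interest = $693.82; pay $104.07 → $589.75
Installment 4: $589.75 +$18.87 interest = $608.62; pay $91.29 → $517.33
Installment 5: $517.33 +$16.55 interest = $533.88; pay $80.08 → $453.80
Installment 6: $453.80 +$14.52 interest = $468.32; pay $70.24 → $398.08
Installment 7: $398.08 +$12.73 interest = $410.81; pay $66.00 → $344.81
Installment 8: $344.81 +$11.03 interest = $355.84; pay $66.00 → $289.84
Installment 9: $289.84 +$9.27 interest = $299.11; pay $66.00 → $233.11
Installment 10: $233.11 +$7.45 interest = $240.56; pay $66.00 → $174.56
Installment 11: $174.56 +$5.58 interest = $180.14; pay $66.00 → $114.14
Installment 12: $114.14 +$3.65 interest = $117.79; pay $66.00 → $51.79
Installment 13: $51.79 +$1.65 interest = $53.44; pay $53.44 → $0.00
Total paid: $1,049.01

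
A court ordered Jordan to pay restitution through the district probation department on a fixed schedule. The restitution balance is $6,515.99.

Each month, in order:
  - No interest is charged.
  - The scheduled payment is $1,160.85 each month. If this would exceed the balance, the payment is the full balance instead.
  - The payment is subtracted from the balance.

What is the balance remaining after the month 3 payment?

Month 1: opening $6,515.99; payment $1,160.85; balance $5,355.14
Month 2: opening $5,355.14; payment $1,160.85; balance $4,194.29
Month 3: opening $4,194.29; payment $1,160.85; balance $3,033.44

$3,033.44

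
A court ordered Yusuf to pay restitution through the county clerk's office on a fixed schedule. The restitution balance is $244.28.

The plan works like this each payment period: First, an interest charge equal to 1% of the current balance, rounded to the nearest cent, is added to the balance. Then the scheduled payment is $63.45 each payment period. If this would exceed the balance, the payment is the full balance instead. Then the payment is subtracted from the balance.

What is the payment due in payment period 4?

$60.01

Payment period 1: opening $244.28; interest $2.44 → $246.72; payment $63.45; balance $183.27
Payment period 2: opening $183.27; interest $1.83 → $185.10; payment $63.45; balance $121.65
Payment period 3: opening $121.65; interest $1.22 → $122.87; payment $63.45; balance $59.42
Payment period 4: opening $59.42; interest $0.59 → $60.01; payment $60.01; balance $0.00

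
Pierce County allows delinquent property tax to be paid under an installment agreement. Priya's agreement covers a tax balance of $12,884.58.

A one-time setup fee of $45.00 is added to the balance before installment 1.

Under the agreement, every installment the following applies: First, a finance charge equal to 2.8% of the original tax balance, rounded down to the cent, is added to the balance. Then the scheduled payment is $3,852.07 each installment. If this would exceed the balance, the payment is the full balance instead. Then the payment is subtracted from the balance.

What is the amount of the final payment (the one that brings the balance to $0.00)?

Installment 1: $12,929.58 +$360.76 interest = $13,290.34; pay $3,852.07 → $9,438.27
Installment 2: $9,438.27 +$360.76 interest = $9,799.03; pay $3,852.07 → $5,946.96
Installment 3: $5,946.96 +$360.76 interest = $6,307.72; pay $3,852.07 → $2,455.65
Installment 4: $2,455.65 +$360.76 interest = $2,816.41; pay $2,816.41 → $0.00

$2,816.41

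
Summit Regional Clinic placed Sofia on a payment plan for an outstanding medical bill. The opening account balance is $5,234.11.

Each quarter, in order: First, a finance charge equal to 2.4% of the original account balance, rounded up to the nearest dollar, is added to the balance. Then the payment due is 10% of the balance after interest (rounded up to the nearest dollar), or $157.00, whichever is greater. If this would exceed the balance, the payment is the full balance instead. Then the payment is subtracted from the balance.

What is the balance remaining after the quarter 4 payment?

$3,822.11

Quarter 1: $5,234.11 +$126.00 interest = $5,360.11; pay $537.00 → $4,823.11
Quarter 2: $4,823.11 +$126.00 interest = $4,949.11; pay $495.00 → $4,454.11
Quarter 3: $4,454.11 +$126.00 interest = $4,580.11; pay $459.00 → $4,121.11
Quarter 4: $4,121.11 +$126.00 interest = $4,247.11; pay $425.00 → $3,822.11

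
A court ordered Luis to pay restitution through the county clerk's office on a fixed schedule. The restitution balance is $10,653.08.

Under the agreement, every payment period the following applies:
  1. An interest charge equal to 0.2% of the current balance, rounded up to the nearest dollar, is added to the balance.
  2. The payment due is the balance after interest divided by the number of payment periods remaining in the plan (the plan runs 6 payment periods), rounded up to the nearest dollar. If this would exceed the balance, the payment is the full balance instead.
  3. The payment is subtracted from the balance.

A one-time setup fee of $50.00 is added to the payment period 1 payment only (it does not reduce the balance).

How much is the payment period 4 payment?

$1,790.00

Payment period 1: opening $10,653.08; interest $22.00 → $10,675.08; payment $1,780.00 (+ $50.00 fee); balance $8,895.08
Payment period 2: opening $8,895.08; interest $18.00 → $8,913.08; payment $1,783.00; balance $7,130.08
Payment period 3: opening $7,130.08; interest $15.00 → $7,145.08; payment $1,787.00; balance $5,358.08
Payment period 4: opening $5,358.08; interest $11.00 → $5,369.08; payment $1,790.00; balance $3,579.08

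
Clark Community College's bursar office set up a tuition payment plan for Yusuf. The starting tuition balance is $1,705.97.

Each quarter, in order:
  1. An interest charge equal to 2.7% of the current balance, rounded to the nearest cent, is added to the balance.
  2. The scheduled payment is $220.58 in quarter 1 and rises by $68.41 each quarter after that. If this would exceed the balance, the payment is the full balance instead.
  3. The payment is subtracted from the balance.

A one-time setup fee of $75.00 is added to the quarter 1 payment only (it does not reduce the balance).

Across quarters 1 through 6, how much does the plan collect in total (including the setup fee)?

Quarter 1: $1,705.97 +$46.06 interest = $1,752.03; pay $220.58 (+ $75.00 fee) → $1,531.45
Quarter 2: $1,531.45 +$41.35 interest = $1,572.80; pay $288.99 → $1,283.81
Quarter 3: $1,283.81 +$34.66 interest = $1,318.47; pay $357.40 → $961.07
Quarter 4: $961.07 +$25.95 interest = $987.02; pay $425.81 → $561.21
Quarter 5: $561.21 +$15.15 interest = $576.36; pay $494.22 → $82.14
Quarter 6: $82.14 +$2.22 interest = $84.36; pay $84.36 → $0.00
Total paid: $1,946.36

$1,946.36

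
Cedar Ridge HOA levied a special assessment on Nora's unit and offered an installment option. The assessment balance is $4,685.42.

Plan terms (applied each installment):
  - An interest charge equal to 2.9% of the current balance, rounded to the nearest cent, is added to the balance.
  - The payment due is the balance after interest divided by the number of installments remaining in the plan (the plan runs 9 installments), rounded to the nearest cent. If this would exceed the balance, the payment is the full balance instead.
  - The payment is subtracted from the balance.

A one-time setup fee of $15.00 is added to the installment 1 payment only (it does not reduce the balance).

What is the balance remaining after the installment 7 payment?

$1,271.87

Installment 1: $4,685.42 +$135.88 interest = $4,821.30; pay $535.70 (+ $15.00 fee) → $4,285.60
Installment 2: $4,285.60 +$124.28 interest = $4,409.88; pay $551.24 → $3,858.64
Installment 3: $3,858.64 +$111.90 interest = $3,970.54; pay $567.22 → $3,403.32
Installment 4: $3,403.32 +$98.70 interest = $3,502.02; pay $583.67 → $2,918.35
Installment 5: $2,918.35 +$84.63 interest = $3,002.98; pay $600.60 → $2,402.38
Installment 6: $2,402.38 +$69.67 interest = $2,472.05; pay $618.01 → $1,854.04
Installment 7: $1,854.04 +$53.77 interest = $1,907.81; pay $635.94 → $1,271.87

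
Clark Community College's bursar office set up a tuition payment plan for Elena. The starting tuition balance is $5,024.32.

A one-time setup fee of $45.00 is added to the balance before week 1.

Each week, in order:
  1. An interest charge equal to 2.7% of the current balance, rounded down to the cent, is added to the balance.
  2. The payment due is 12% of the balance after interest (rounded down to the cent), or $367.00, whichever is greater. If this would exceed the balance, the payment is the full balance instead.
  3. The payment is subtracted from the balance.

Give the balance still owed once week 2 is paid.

$4,140.53

Week 1: opening $5,069.32; interest $136.87 → $5,206.19; payment $624.74; balance $4,581.45
Week 2: opening $4,581.45; interest $123.69 → $4,705.14; payment $564.61; balance $4,140.53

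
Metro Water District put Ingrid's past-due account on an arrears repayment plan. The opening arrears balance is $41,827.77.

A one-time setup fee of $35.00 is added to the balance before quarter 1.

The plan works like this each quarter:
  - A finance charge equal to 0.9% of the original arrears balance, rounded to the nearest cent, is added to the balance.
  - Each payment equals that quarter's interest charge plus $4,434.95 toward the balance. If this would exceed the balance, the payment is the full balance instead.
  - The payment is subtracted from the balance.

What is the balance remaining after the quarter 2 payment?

# | Opening | Interest | Payment | End bal
1 | $41,862.77 | $376.45 | $4,811.40 | $37,427.82
2 | $37,427.82 | $376.45 | $4,811.40 | $32,992.87

$32,992.87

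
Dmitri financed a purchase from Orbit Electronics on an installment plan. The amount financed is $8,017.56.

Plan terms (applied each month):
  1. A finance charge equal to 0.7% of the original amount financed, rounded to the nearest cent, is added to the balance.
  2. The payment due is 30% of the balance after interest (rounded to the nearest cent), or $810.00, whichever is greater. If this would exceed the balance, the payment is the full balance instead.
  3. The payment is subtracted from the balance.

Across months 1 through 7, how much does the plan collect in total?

Month 1: opening $8,017.56; interest $56.12 → $8,073.68; payment $2,422.10; balance $5,651.58
Month 2: opening $5,651.58; interest $56.12 → $5,707.70; payment $1,712.31; balance $3,995.39
Month 3: opening $3,995.39; interest $56.12 → $4,051.51; payment $1,215.45; balance $2,836.06
Month 4: opening $2,836.06; interest $56.12 → $2,892.18; payment $867.65; balance $2,024.53
Month 5: opening $2,024.53; interest $56.12 → $2,080.65; payment $810.00; balance $1,270.65
Month 6: opening $1,270.65; interest $56.12 → $1,326.77; payment $810.00; balance $516.77
Month 7: opening $516.77; interest $56.12 → $572.89; payment $572.89; balance $0.00
Total paid: $8,410.40

$8,410.40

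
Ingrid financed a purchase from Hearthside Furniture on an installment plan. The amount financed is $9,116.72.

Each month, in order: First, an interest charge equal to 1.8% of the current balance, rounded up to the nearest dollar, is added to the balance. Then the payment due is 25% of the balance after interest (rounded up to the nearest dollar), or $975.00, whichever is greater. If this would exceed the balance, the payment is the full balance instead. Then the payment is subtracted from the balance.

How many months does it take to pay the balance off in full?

Month 1: $9,116.72 +$165.00 interest = $9,281.72; pay $2,321.00 → $6,960.72
Month 2: $6,960.72 +$126.00 interest = $7,086.72; pay $1,772.00 → $5,314.72
Month 3: $5,314.72 +$96.00 interest = $5,410.72; pay $1,353.00 → $4,057.72
Month 4: $4,057.72 +$74.00 interest = $4,131.72; pay $1,033.00 → $3,098.72
Month 5: $3,098.72 +$56.00 interest = $3,154.72; pay $975.00 → $2,179.72
Month 6: $2,179.72 +$40.00 interest = $2,219.72; pay $975.00 → $1,244.72
Month 7: $1,244.72 +$23.00 interest = $1,267.72; pay $975.00 → $292.72
Month 8: $292.72 +$6.00 interest = $298.72; pay $298.72 → $0.00
Balance reaches $0.00 in month 8.

8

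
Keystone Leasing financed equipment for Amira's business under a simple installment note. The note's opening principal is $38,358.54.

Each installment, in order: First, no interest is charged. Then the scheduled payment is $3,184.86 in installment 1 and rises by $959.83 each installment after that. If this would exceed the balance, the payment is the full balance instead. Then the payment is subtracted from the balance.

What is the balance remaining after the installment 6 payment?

$4,851.93

Installment 1: $38,358.54 − $3,184.86 → $35,173.68
Installment 2: $35,173.68 − $4,144.69 → $31,028.99
Installment 3: $31,028.99 − $5,104.52 → $25,924.47
Installment 4: $25,924.47 − $6,064.35 → $19,860.12
Installment 5: $19,860.12 − $7,024.18 → $12,835.94
Installment 6: $12,835.94 − $7,984.01 → $4,851.93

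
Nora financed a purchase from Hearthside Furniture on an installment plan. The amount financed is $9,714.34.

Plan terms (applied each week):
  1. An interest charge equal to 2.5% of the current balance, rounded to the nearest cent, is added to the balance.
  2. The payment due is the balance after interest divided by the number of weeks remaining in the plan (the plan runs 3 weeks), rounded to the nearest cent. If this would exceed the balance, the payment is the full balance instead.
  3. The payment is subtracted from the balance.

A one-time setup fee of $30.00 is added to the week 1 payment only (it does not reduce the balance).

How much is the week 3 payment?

Week 1: opening $9,714.34; interest $242.86 → $9,957.20; payment $3,319.07 (+ $30.00 fee); balance $6,638.13
Week 2: opening $6,638.13; interest $165.95 → $6,804.08; payment $3,402.04; balance $3,402.04
Week 3: opening $3,402.04; interest $85.05 → $3,487.09; payment $3,487.09; balance $0.00

$3,487.09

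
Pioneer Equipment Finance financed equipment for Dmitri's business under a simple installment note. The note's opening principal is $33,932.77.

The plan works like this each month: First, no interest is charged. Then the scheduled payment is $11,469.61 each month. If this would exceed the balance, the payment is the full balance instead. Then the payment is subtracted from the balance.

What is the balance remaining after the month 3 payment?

$0.00

Month 1: $33,932.77 − $11,469.61 → $22,463.16
Month 2: $22,463.16 − $11,469.61 → $10,993.55
Month 3: $10,993.55 − $10,993.55 → $0.00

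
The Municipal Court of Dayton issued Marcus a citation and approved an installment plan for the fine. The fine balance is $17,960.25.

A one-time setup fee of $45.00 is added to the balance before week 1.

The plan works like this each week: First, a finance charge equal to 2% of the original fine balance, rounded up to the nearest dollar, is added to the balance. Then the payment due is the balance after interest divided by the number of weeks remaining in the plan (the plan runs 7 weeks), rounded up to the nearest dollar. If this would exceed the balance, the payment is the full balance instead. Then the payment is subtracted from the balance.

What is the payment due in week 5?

$2,966.00

Week 1: opening $18,005.25; interest $360.00 → $18,365.25; payment $2,624.00; balance $15,741.25
Week 2: opening $15,741.25; interest $360.00 → $16,101.25; payment $2,684.00; balance $13,417.25
Week 3: opening $13,417.25; interest $360.00 → $13,777.25; payment $2,756.00; balance $11,021.25
Week 4: opening $11,021.25; interest $360.00 → $11,381.25; payment $2,846.00; balance $8,535.25
Week 5: opening $8,535.25; interest $360.00 → $8,895.25; payment $2,966.00; balance $5,929.25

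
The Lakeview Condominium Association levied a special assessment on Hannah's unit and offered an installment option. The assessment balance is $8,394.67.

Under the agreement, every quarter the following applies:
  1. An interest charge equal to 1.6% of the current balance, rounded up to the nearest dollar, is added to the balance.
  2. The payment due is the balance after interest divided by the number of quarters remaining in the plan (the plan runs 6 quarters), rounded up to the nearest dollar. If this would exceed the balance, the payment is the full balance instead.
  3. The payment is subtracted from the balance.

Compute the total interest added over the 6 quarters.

$486.00

# | Opening | Interest | Payment | End bal
1 | $8,394.67 | $135.00 | $1,422.00 | $7,107.67
2 | $7,107.67 | $114.00 | $1,445.00 | $5,776.67
3 | $5,776.67 | $93.00 | $1,468.00 | $4,401.67
4 | $4,401.67 | $71.00 | $1,491.00 | $2,981.67
5 | $2,981.67 | $48.00 | $1,515.00 | $1,514.67
6 | $1,514.67 | $25.00 | $1,539.67 | $0.00
Total interest: $135.00 + $114.00 + $93.00 + $71.00 + $48.00 + $25.00 = $486.00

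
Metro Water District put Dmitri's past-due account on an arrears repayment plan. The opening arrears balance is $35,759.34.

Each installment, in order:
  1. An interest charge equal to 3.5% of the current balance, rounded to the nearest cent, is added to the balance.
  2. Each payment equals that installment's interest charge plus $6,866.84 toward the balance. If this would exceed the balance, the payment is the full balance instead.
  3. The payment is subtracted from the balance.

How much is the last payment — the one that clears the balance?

# | Opening | Interest | Payment | End bal
1 | $35,759.34 | $1,251.58 | $8,118.42 | $28,892.50
2 | $28,892.50 | $1,011.24 | $7,878.08 | $22,025.66
3 | $22,025.66 | $770.90 | $7,637.74 | $15,158.82
4 | $15,158.82 | $530.56 | $7,397.40 | $8,291.98
5 | $8,291.98 | $290.22 | $7,157.06 | $1,425.14
6 | $1,425.14 | $49.88 | $1,475.02 | $0.00

$1,475.02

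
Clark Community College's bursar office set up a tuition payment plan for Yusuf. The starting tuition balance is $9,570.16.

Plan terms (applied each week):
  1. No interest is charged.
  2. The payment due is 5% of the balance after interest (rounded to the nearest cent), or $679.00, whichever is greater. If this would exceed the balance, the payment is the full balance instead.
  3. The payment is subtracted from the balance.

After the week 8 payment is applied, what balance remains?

$4,138.16

Week 1: opening $9,570.16; payment $679.00; balance $8,891.16
Week 2: opening $8,891.16; payment $679.00; balance $8,212.16
Week 3: opening $8,212.16; payment $679.00; balance $7,533.16
Week 4: opening $7,533.16; payment $679.00; balance $6,854.16
Week 5: opening $6,854.16; payment $679.00; balance $6,175.16
Week 6: opening $6,175.16; payment $679.00; balance $5,496.16
Week 7: opening $5,496.16; payment $679.00; balance $4,817.16
Week 8: opening $4,817.16; payment $679.00; balance $4,138.16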